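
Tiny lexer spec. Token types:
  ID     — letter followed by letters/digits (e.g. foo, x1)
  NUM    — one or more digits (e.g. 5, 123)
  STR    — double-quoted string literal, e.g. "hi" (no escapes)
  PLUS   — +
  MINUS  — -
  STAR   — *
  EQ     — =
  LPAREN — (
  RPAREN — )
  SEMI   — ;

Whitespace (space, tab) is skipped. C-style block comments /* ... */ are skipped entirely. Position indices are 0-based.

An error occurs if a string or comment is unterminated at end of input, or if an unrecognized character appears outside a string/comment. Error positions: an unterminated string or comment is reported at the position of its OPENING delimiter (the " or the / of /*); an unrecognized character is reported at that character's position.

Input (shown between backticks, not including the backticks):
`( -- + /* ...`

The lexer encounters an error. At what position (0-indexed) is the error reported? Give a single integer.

pos=0: emit LPAREN '('
pos=2: emit MINUS '-'
pos=3: emit MINUS '-'
pos=5: emit PLUS '+'
pos=7: enter COMMENT mode (saw '/*')
pos=7: ERROR — unterminated comment (reached EOF)

Answer: 7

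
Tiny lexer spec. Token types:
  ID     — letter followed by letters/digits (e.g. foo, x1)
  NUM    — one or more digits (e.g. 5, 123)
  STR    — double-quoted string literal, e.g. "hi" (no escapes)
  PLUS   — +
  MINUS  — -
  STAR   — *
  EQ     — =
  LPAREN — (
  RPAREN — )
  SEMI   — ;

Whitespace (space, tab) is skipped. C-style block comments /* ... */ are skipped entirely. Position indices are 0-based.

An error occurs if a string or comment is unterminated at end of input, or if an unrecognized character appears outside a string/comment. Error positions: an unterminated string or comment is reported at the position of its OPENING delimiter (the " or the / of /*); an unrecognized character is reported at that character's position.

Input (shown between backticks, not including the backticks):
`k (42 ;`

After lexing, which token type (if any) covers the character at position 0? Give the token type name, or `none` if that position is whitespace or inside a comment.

pos=0: emit ID 'k' (now at pos=1)
pos=2: emit LPAREN '('
pos=3: emit NUM '42' (now at pos=5)
pos=6: emit SEMI ';'
DONE. 4 tokens: [ID, LPAREN, NUM, SEMI]
Position 0: char is 'k' -> ID

Answer: ID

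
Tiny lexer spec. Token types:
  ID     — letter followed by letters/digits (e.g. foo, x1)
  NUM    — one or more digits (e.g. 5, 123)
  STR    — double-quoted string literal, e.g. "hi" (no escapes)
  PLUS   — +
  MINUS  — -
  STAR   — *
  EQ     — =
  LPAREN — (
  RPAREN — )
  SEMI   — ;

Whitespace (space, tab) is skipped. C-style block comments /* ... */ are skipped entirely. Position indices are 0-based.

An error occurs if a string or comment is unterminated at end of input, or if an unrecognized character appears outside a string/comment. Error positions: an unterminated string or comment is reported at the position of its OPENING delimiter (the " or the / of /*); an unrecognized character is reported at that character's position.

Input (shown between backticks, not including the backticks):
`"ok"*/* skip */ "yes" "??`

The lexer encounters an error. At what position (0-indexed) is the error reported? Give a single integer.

pos=0: enter STRING mode
pos=0: emit STR "ok" (now at pos=4)
pos=4: emit STAR '*'
pos=5: enter COMMENT mode (saw '/*')
exit COMMENT mode (now at pos=15)
pos=16: enter STRING mode
pos=16: emit STR "yes" (now at pos=21)
pos=22: enter STRING mode
pos=22: ERROR — unterminated string

Answer: 22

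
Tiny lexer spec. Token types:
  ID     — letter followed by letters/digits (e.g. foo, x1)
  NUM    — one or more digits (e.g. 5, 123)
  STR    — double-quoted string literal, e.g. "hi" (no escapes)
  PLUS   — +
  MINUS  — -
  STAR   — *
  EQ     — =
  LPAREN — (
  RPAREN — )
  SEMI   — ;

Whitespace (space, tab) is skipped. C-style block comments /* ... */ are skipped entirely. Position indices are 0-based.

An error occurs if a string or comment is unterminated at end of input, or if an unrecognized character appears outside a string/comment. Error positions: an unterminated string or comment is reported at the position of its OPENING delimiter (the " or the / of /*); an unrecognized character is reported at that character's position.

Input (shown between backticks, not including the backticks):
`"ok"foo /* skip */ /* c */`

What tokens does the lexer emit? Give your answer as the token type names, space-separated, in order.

pos=0: enter STRING mode
pos=0: emit STR "ok" (now at pos=4)
pos=4: emit ID 'foo' (now at pos=7)
pos=8: enter COMMENT mode (saw '/*')
exit COMMENT mode (now at pos=18)
pos=19: enter COMMENT mode (saw '/*')
exit COMMENT mode (now at pos=26)
DONE. 2 tokens: [STR, ID]

Answer: STR ID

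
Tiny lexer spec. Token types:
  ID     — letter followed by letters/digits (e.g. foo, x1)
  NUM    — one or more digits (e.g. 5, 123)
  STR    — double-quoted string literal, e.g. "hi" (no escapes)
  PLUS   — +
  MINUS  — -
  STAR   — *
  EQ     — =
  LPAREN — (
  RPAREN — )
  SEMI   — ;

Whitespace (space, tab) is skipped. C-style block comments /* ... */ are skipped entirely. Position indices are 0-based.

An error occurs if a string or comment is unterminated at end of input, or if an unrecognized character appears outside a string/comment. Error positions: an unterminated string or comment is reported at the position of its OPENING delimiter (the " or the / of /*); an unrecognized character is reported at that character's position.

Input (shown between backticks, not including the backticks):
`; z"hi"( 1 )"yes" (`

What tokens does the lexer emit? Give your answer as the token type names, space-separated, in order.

Answer: SEMI ID STR LPAREN NUM RPAREN STR LPAREN

Derivation:
pos=0: emit SEMI ';'
pos=2: emit ID 'z' (now at pos=3)
pos=3: enter STRING mode
pos=3: emit STR "hi" (now at pos=7)
pos=7: emit LPAREN '('
pos=9: emit NUM '1' (now at pos=10)
pos=11: emit RPAREN ')'
pos=12: enter STRING mode
pos=12: emit STR "yes" (now at pos=17)
pos=18: emit LPAREN '('
DONE. 8 tokens: [SEMI, ID, STR, LPAREN, NUM, RPAREN, STR, LPAREN]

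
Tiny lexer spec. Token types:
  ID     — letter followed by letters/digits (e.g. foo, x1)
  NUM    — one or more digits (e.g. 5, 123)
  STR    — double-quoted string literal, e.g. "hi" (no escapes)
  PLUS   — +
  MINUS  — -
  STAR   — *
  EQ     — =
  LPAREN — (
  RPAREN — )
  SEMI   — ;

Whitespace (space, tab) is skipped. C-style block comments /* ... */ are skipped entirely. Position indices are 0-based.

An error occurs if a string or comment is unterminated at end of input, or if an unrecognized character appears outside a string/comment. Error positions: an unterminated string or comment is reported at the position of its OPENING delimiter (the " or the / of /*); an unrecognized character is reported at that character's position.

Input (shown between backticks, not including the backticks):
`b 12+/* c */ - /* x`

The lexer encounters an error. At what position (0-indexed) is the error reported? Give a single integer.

pos=0: emit ID 'b' (now at pos=1)
pos=2: emit NUM '12' (now at pos=4)
pos=4: emit PLUS '+'
pos=5: enter COMMENT mode (saw '/*')
exit COMMENT mode (now at pos=12)
pos=13: emit MINUS '-'
pos=15: enter COMMENT mode (saw '/*')
pos=15: ERROR — unterminated comment (reached EOF)

Answer: 15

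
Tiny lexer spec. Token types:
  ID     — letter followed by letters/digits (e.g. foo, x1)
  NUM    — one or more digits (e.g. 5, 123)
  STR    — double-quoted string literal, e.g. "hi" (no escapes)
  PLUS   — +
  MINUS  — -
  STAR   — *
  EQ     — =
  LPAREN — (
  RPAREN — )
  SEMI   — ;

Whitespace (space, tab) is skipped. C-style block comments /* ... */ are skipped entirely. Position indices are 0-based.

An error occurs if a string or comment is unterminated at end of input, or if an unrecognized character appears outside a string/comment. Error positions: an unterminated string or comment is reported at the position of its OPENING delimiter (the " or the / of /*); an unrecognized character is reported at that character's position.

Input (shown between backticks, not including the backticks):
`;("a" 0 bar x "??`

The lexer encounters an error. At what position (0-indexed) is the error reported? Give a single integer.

Answer: 14

Derivation:
pos=0: emit SEMI ';'
pos=1: emit LPAREN '('
pos=2: enter STRING mode
pos=2: emit STR "a" (now at pos=5)
pos=6: emit NUM '0' (now at pos=7)
pos=8: emit ID 'bar' (now at pos=11)
pos=12: emit ID 'x' (now at pos=13)
pos=14: enter STRING mode
pos=14: ERROR — unterminated string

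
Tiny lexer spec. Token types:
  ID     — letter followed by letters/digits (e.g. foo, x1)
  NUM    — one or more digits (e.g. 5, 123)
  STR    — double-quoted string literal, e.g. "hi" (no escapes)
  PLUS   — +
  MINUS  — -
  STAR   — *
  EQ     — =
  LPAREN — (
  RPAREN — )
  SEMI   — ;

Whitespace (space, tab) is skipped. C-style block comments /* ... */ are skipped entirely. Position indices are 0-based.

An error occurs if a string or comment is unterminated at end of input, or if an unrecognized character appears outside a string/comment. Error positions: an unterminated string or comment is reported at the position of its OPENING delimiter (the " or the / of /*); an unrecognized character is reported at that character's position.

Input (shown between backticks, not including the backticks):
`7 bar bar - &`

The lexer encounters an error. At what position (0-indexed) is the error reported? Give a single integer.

pos=0: emit NUM '7' (now at pos=1)
pos=2: emit ID 'bar' (now at pos=5)
pos=6: emit ID 'bar' (now at pos=9)
pos=10: emit MINUS '-'
pos=12: ERROR — unrecognized char '&'

Answer: 12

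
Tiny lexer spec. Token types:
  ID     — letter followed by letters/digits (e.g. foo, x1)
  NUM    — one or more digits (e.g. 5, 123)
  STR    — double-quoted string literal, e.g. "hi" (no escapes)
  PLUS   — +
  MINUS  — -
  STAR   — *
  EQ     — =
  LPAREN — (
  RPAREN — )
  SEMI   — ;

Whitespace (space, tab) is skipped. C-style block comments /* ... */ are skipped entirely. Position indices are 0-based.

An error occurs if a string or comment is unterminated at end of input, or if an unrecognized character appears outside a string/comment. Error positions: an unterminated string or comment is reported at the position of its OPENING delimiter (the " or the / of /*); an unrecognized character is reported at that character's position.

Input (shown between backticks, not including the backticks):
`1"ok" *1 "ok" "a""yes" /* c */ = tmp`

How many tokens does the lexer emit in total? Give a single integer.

Answer: 9

Derivation:
pos=0: emit NUM '1' (now at pos=1)
pos=1: enter STRING mode
pos=1: emit STR "ok" (now at pos=5)
pos=6: emit STAR '*'
pos=7: emit NUM '1' (now at pos=8)
pos=9: enter STRING mode
pos=9: emit STR "ok" (now at pos=13)
pos=14: enter STRING mode
pos=14: emit STR "a" (now at pos=17)
pos=17: enter STRING mode
pos=17: emit STR "yes" (now at pos=22)
pos=23: enter COMMENT mode (saw '/*')
exit COMMENT mode (now at pos=30)
pos=31: emit EQ '='
pos=33: emit ID 'tmp' (now at pos=36)
DONE. 9 tokens: [NUM, STR, STAR, NUM, STR, STR, STR, EQ, ID]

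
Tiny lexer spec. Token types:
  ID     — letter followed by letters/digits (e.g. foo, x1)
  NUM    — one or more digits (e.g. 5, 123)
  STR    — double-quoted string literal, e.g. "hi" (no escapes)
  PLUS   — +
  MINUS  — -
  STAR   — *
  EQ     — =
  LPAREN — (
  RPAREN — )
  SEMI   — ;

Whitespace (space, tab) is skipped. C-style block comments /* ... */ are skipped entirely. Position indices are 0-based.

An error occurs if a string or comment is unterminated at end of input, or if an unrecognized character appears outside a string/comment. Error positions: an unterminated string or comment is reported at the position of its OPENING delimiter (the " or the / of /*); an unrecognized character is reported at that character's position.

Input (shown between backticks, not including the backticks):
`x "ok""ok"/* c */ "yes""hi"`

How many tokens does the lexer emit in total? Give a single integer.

Answer: 5

Derivation:
pos=0: emit ID 'x' (now at pos=1)
pos=2: enter STRING mode
pos=2: emit STR "ok" (now at pos=6)
pos=6: enter STRING mode
pos=6: emit STR "ok" (now at pos=10)
pos=10: enter COMMENT mode (saw '/*')
exit COMMENT mode (now at pos=17)
pos=18: enter STRING mode
pos=18: emit STR "yes" (now at pos=23)
pos=23: enter STRING mode
pos=23: emit STR "hi" (now at pos=27)
DONE. 5 tokens: [ID, STR, STR, STR, STR]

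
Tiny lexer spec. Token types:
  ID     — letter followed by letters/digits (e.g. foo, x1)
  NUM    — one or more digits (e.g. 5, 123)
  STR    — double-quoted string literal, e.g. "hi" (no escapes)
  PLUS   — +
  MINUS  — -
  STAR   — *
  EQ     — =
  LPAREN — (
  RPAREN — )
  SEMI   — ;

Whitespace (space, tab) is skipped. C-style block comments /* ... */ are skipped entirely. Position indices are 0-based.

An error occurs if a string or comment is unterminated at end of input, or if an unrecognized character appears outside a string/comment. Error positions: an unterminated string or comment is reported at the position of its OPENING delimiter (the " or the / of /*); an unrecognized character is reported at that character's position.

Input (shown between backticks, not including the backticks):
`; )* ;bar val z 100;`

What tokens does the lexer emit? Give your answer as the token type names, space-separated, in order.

Answer: SEMI RPAREN STAR SEMI ID ID ID NUM SEMI

Derivation:
pos=0: emit SEMI ';'
pos=2: emit RPAREN ')'
pos=3: emit STAR '*'
pos=5: emit SEMI ';'
pos=6: emit ID 'bar' (now at pos=9)
pos=10: emit ID 'val' (now at pos=13)
pos=14: emit ID 'z' (now at pos=15)
pos=16: emit NUM '100' (now at pos=19)
pos=19: emit SEMI ';'
DONE. 9 tokens: [SEMI, RPAREN, STAR, SEMI, ID, ID, ID, NUM, SEMI]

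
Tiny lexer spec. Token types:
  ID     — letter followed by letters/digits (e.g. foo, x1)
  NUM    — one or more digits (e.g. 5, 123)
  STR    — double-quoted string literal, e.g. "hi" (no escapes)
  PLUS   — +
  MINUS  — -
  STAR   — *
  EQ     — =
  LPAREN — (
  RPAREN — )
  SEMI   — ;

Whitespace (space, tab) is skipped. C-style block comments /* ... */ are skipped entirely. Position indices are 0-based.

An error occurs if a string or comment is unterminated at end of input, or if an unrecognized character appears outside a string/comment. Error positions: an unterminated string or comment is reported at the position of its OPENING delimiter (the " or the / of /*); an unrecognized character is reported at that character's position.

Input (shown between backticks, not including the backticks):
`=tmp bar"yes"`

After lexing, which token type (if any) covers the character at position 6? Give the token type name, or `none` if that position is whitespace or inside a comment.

Answer: ID

Derivation:
pos=0: emit EQ '='
pos=1: emit ID 'tmp' (now at pos=4)
pos=5: emit ID 'bar' (now at pos=8)
pos=8: enter STRING mode
pos=8: emit STR "yes" (now at pos=13)
DONE. 4 tokens: [EQ, ID, ID, STR]
Position 6: char is 'a' -> ID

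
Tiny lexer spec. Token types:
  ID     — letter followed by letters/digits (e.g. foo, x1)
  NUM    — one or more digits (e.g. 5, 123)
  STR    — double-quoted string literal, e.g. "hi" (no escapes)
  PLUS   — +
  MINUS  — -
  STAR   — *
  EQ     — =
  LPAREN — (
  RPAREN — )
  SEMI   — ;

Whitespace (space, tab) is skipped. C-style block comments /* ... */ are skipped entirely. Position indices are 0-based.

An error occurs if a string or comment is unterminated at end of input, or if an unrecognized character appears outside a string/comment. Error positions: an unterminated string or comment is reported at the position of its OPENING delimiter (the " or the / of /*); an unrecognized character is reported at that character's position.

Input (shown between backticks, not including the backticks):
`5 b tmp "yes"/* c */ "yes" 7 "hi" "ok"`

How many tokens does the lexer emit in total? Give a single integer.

Answer: 8

Derivation:
pos=0: emit NUM '5' (now at pos=1)
pos=2: emit ID 'b' (now at pos=3)
pos=4: emit ID 'tmp' (now at pos=7)
pos=8: enter STRING mode
pos=8: emit STR "yes" (now at pos=13)
pos=13: enter COMMENT mode (saw '/*')
exit COMMENT mode (now at pos=20)
pos=21: enter STRING mode
pos=21: emit STR "yes" (now at pos=26)
pos=27: emit NUM '7' (now at pos=28)
pos=29: enter STRING mode
pos=29: emit STR "hi" (now at pos=33)
pos=34: enter STRING mode
pos=34: emit STR "ok" (now at pos=38)
DONE. 8 tokens: [NUM, ID, ID, STR, STR, NUM, STR, STR]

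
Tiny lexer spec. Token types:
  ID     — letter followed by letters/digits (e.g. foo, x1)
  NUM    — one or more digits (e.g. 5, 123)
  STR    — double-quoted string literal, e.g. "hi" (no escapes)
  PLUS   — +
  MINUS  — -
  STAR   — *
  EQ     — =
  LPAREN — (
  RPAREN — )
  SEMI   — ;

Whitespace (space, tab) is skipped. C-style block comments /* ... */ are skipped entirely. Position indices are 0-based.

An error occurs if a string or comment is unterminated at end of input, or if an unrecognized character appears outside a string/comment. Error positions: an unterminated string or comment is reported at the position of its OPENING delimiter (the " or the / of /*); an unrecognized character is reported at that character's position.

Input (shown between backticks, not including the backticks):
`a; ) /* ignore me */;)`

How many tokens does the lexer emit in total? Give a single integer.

pos=0: emit ID 'a' (now at pos=1)
pos=1: emit SEMI ';'
pos=3: emit RPAREN ')'
pos=5: enter COMMENT mode (saw '/*')
exit COMMENT mode (now at pos=20)
pos=20: emit SEMI ';'
pos=21: emit RPAREN ')'
DONE. 5 tokens: [ID, SEMI, RPAREN, SEMI, RPAREN]

Answer: 5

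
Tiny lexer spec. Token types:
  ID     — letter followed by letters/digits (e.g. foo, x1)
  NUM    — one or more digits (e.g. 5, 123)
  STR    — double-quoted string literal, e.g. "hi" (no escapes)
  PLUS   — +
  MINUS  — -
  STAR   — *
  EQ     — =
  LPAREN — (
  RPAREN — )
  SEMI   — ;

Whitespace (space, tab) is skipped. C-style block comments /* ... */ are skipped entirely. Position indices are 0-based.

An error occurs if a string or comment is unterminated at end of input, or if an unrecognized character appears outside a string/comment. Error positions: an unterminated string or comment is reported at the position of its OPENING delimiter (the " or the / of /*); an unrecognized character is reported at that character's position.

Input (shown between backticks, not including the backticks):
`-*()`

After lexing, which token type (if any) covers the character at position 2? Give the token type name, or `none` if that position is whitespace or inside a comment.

Answer: LPAREN

Derivation:
pos=0: emit MINUS '-'
pos=1: emit STAR '*'
pos=2: emit LPAREN '('
pos=3: emit RPAREN ')'
DONE. 4 tokens: [MINUS, STAR, LPAREN, RPAREN]
Position 2: char is '(' -> LPAREN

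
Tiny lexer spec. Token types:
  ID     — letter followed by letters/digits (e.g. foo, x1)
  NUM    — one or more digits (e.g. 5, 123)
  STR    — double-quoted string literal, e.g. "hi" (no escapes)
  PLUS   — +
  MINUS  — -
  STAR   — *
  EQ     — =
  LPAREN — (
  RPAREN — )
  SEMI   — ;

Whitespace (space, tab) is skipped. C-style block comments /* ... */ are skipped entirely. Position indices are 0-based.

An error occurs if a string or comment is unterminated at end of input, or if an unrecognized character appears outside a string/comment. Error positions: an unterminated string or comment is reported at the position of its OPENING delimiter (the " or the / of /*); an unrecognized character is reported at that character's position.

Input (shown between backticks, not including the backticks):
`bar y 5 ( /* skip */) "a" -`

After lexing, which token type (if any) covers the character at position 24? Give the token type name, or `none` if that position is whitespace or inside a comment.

Answer: STR

Derivation:
pos=0: emit ID 'bar' (now at pos=3)
pos=4: emit ID 'y' (now at pos=5)
pos=6: emit NUM '5' (now at pos=7)
pos=8: emit LPAREN '('
pos=10: enter COMMENT mode (saw '/*')
exit COMMENT mode (now at pos=20)
pos=20: emit RPAREN ')'
pos=22: enter STRING mode
pos=22: emit STR "a" (now at pos=25)
pos=26: emit MINUS '-'
DONE. 7 tokens: [ID, ID, NUM, LPAREN, RPAREN, STR, MINUS]
Position 24: char is '"' -> STR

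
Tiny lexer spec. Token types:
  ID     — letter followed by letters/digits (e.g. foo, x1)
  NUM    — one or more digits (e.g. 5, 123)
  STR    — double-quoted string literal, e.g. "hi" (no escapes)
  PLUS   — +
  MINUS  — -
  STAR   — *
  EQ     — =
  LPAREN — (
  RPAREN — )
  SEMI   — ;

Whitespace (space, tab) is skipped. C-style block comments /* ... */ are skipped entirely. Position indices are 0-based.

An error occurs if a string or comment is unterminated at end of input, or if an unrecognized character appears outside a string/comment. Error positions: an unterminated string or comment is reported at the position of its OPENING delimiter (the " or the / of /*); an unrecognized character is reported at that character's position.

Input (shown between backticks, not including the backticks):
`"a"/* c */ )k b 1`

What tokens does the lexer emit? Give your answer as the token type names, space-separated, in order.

pos=0: enter STRING mode
pos=0: emit STR "a" (now at pos=3)
pos=3: enter COMMENT mode (saw '/*')
exit COMMENT mode (now at pos=10)
pos=11: emit RPAREN ')'
pos=12: emit ID 'k' (now at pos=13)
pos=14: emit ID 'b' (now at pos=15)
pos=16: emit NUM '1' (now at pos=17)
DONE. 5 tokens: [STR, RPAREN, ID, ID, NUM]

Answer: STR RPAREN ID ID NUM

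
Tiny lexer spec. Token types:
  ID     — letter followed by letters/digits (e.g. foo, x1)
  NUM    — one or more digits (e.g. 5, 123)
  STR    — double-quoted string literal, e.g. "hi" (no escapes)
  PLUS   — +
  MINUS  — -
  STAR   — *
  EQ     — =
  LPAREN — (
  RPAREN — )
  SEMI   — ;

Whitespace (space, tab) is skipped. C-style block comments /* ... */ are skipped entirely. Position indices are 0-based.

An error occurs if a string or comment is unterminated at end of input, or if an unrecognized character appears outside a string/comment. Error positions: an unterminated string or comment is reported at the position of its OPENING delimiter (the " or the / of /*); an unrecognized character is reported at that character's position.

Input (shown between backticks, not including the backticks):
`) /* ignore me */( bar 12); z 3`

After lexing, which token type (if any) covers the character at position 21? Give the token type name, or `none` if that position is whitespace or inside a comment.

Answer: ID

Derivation:
pos=0: emit RPAREN ')'
pos=2: enter COMMENT mode (saw '/*')
exit COMMENT mode (now at pos=17)
pos=17: emit LPAREN '('
pos=19: emit ID 'bar' (now at pos=22)
pos=23: emit NUM '12' (now at pos=25)
pos=25: emit RPAREN ')'
pos=26: emit SEMI ';'
pos=28: emit ID 'z' (now at pos=29)
pos=30: emit NUM '3' (now at pos=31)
DONE. 8 tokens: [RPAREN, LPAREN, ID, NUM, RPAREN, SEMI, ID, NUM]
Position 21: char is 'r' -> ID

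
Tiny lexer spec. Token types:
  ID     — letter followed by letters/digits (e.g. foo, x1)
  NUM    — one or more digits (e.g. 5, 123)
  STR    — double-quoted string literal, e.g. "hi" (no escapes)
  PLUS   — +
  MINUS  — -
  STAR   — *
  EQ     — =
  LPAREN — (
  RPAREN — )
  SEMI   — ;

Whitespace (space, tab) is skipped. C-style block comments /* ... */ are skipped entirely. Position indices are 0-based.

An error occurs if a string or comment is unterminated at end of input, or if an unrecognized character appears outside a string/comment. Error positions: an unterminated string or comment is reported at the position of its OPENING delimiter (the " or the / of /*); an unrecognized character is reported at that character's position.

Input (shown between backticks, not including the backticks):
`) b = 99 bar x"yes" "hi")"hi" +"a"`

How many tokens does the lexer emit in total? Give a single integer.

pos=0: emit RPAREN ')'
pos=2: emit ID 'b' (now at pos=3)
pos=4: emit EQ '='
pos=6: emit NUM '99' (now at pos=8)
pos=9: emit ID 'bar' (now at pos=12)
pos=13: emit ID 'x' (now at pos=14)
pos=14: enter STRING mode
pos=14: emit STR "yes" (now at pos=19)
pos=20: enter STRING mode
pos=20: emit STR "hi" (now at pos=24)
pos=24: emit RPAREN ')'
pos=25: enter STRING mode
pos=25: emit STR "hi" (now at pos=29)
pos=30: emit PLUS '+'
pos=31: enter STRING mode
pos=31: emit STR "a" (now at pos=34)
DONE. 12 tokens: [RPAREN, ID, EQ, NUM, ID, ID, STR, STR, RPAREN, STR, PLUS, STR]

Answer: 12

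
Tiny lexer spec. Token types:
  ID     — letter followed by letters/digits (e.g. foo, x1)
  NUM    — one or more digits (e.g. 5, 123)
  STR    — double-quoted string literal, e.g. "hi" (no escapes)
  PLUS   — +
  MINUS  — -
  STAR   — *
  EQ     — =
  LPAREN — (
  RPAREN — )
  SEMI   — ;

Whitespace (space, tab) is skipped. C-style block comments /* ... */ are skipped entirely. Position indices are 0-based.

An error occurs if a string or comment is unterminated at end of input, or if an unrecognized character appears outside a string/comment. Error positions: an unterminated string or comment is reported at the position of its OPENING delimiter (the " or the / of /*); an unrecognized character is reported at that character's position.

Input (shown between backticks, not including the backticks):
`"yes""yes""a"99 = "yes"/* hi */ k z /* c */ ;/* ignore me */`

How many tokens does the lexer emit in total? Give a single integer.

Answer: 9

Derivation:
pos=0: enter STRING mode
pos=0: emit STR "yes" (now at pos=5)
pos=5: enter STRING mode
pos=5: emit STR "yes" (now at pos=10)
pos=10: enter STRING mode
pos=10: emit STR "a" (now at pos=13)
pos=13: emit NUM '99' (now at pos=15)
pos=16: emit EQ '='
pos=18: enter STRING mode
pos=18: emit STR "yes" (now at pos=23)
pos=23: enter COMMENT mode (saw '/*')
exit COMMENT mode (now at pos=31)
pos=32: emit ID 'k' (now at pos=33)
pos=34: emit ID 'z' (now at pos=35)
pos=36: enter COMMENT mode (saw '/*')
exit COMMENT mode (now at pos=43)
pos=44: emit SEMI ';'
pos=45: enter COMMENT mode (saw '/*')
exit COMMENT mode (now at pos=60)
DONE. 9 tokens: [STR, STR, STR, NUM, EQ, STR, ID, ID, SEMI]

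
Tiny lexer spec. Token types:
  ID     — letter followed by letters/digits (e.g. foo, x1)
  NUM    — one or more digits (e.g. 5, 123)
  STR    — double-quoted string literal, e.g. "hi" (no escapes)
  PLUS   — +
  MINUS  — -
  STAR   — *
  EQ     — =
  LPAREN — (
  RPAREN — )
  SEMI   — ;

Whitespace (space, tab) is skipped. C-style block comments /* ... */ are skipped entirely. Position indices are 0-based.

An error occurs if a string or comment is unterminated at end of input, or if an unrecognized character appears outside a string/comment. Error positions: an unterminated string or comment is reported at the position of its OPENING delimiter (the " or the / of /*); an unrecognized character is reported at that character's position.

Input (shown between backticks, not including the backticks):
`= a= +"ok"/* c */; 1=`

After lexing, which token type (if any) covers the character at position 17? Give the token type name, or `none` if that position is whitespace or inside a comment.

Answer: SEMI

Derivation:
pos=0: emit EQ '='
pos=2: emit ID 'a' (now at pos=3)
pos=3: emit EQ '='
pos=5: emit PLUS '+'
pos=6: enter STRING mode
pos=6: emit STR "ok" (now at pos=10)
pos=10: enter COMMENT mode (saw '/*')
exit COMMENT mode (now at pos=17)
pos=17: emit SEMI ';'
pos=19: emit NUM '1' (now at pos=20)
pos=20: emit EQ '='
DONE. 8 tokens: [EQ, ID, EQ, PLUS, STR, SEMI, NUM, EQ]
Position 17: char is ';' -> SEMI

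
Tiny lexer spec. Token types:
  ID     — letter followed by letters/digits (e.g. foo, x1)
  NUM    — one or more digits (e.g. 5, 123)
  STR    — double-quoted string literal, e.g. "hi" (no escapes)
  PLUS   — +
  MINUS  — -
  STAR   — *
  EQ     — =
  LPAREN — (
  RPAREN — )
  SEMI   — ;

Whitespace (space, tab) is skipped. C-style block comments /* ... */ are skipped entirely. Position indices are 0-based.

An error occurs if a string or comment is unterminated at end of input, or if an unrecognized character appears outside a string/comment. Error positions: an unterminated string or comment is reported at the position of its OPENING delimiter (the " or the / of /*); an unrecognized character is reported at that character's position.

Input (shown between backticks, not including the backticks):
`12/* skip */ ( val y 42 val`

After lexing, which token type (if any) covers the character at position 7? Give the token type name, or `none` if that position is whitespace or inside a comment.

pos=0: emit NUM '12' (now at pos=2)
pos=2: enter COMMENT mode (saw '/*')
exit COMMENT mode (now at pos=12)
pos=13: emit LPAREN '('
pos=15: emit ID 'val' (now at pos=18)
pos=19: emit ID 'y' (now at pos=20)
pos=21: emit NUM '42' (now at pos=23)
pos=24: emit ID 'val' (now at pos=27)
DONE. 6 tokens: [NUM, LPAREN, ID, ID, NUM, ID]
Position 7: char is 'i' -> none

Answer: none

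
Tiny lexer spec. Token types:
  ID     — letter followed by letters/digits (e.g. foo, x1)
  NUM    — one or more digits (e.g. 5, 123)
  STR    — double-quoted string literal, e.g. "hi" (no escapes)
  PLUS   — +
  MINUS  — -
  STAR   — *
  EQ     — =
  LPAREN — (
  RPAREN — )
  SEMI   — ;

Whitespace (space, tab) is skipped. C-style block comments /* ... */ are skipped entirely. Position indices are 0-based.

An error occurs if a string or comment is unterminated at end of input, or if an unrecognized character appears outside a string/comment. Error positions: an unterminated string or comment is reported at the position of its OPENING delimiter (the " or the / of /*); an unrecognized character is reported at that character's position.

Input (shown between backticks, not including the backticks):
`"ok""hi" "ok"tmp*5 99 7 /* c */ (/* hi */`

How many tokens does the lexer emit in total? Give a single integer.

pos=0: enter STRING mode
pos=0: emit STR "ok" (now at pos=4)
pos=4: enter STRING mode
pos=4: emit STR "hi" (now at pos=8)
pos=9: enter STRING mode
pos=9: emit STR "ok" (now at pos=13)
pos=13: emit ID 'tmp' (now at pos=16)
pos=16: emit STAR '*'
pos=17: emit NUM '5' (now at pos=18)
pos=19: emit NUM '99' (now at pos=21)
pos=22: emit NUM '7' (now at pos=23)
pos=24: enter COMMENT mode (saw '/*')
exit COMMENT mode (now at pos=31)
pos=32: emit LPAREN '('
pos=33: enter COMMENT mode (saw '/*')
exit COMMENT mode (now at pos=41)
DONE. 9 tokens: [STR, STR, STR, ID, STAR, NUM, NUM, NUM, LPAREN]

Answer: 9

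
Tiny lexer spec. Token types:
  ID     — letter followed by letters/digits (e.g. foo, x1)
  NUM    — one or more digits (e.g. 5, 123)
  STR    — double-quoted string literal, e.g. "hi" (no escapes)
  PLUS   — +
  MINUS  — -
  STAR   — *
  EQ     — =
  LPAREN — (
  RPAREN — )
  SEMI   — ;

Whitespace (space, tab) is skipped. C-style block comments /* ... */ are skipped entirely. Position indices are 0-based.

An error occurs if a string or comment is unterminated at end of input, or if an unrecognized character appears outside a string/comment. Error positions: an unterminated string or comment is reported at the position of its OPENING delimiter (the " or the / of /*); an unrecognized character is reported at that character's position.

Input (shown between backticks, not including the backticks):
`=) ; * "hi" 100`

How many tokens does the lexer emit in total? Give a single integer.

Answer: 6

Derivation:
pos=0: emit EQ '='
pos=1: emit RPAREN ')'
pos=3: emit SEMI ';'
pos=5: emit STAR '*'
pos=7: enter STRING mode
pos=7: emit STR "hi" (now at pos=11)
pos=12: emit NUM '100' (now at pos=15)
DONE. 6 tokens: [EQ, RPAREN, SEMI, STAR, STR, NUM]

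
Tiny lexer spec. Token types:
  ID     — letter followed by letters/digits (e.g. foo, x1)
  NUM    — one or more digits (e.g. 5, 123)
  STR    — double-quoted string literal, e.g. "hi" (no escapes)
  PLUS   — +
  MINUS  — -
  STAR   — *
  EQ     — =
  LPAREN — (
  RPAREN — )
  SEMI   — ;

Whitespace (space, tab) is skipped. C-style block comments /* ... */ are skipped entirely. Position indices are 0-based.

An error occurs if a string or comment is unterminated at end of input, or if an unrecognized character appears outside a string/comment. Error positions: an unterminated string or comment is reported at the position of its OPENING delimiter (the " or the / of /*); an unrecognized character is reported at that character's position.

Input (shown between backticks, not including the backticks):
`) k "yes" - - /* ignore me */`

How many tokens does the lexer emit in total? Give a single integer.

pos=0: emit RPAREN ')'
pos=2: emit ID 'k' (now at pos=3)
pos=4: enter STRING mode
pos=4: emit STR "yes" (now at pos=9)
pos=10: emit MINUS '-'
pos=12: emit MINUS '-'
pos=14: enter COMMENT mode (saw '/*')
exit COMMENT mode (now at pos=29)
DONE. 5 tokens: [RPAREN, ID, STR, MINUS, MINUS]

Answer: 5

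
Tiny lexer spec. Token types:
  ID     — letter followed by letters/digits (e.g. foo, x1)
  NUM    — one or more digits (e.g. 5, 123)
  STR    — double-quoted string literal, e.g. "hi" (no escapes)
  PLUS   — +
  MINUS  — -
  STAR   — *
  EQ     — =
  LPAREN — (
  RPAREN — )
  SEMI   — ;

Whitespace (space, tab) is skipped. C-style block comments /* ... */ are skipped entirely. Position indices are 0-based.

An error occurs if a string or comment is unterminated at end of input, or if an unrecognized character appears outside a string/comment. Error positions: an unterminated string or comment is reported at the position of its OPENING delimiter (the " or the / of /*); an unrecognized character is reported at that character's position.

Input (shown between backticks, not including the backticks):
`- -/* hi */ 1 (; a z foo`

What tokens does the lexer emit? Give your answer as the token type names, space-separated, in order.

pos=0: emit MINUS '-'
pos=2: emit MINUS '-'
pos=3: enter COMMENT mode (saw '/*')
exit COMMENT mode (now at pos=11)
pos=12: emit NUM '1' (now at pos=13)
pos=14: emit LPAREN '('
pos=15: emit SEMI ';'
pos=17: emit ID 'a' (now at pos=18)
pos=19: emit ID 'z' (now at pos=20)
pos=21: emit ID 'foo' (now at pos=24)
DONE. 8 tokens: [MINUS, MINUS, NUM, LPAREN, SEMI, ID, ID, ID]

Answer: MINUS MINUS NUM LPAREN SEMI ID ID ID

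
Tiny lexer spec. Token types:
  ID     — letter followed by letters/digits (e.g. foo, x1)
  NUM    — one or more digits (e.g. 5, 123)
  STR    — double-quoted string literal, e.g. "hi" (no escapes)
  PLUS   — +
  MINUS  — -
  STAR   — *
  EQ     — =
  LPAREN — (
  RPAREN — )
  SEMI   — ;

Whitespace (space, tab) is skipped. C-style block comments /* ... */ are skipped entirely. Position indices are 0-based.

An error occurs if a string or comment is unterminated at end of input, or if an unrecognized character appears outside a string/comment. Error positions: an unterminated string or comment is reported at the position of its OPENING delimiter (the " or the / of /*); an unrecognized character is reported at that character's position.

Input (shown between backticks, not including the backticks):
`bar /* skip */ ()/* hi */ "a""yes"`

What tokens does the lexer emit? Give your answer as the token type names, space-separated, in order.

Answer: ID LPAREN RPAREN STR STR

Derivation:
pos=0: emit ID 'bar' (now at pos=3)
pos=4: enter COMMENT mode (saw '/*')
exit COMMENT mode (now at pos=14)
pos=15: emit LPAREN '('
pos=16: emit RPAREN ')'
pos=17: enter COMMENT mode (saw '/*')
exit COMMENT mode (now at pos=25)
pos=26: enter STRING mode
pos=26: emit STR "a" (now at pos=29)
pos=29: enter STRING mode
pos=29: emit STR "yes" (now at pos=34)
DONE. 5 tokens: [ID, LPAREN, RPAREN, STR, STR]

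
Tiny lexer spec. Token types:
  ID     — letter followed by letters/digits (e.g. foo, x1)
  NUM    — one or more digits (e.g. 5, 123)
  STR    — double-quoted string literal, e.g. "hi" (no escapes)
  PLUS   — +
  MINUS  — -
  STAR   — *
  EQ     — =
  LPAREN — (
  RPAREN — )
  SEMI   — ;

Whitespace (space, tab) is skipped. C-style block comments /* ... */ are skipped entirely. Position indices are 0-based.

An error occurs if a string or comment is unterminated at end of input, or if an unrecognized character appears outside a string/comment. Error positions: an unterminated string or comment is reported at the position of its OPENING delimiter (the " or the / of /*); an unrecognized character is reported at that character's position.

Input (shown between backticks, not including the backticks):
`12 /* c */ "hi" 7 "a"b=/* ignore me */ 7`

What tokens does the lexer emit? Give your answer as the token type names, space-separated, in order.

pos=0: emit NUM '12' (now at pos=2)
pos=3: enter COMMENT mode (saw '/*')
exit COMMENT mode (now at pos=10)
pos=11: enter STRING mode
pos=11: emit STR "hi" (now at pos=15)
pos=16: emit NUM '7' (now at pos=17)
pos=18: enter STRING mode
pos=18: emit STR "a" (now at pos=21)
pos=21: emit ID 'b' (now at pos=22)
pos=22: emit EQ '='
pos=23: enter COMMENT mode (saw '/*')
exit COMMENT mode (now at pos=38)
pos=39: emit NUM '7' (now at pos=40)
DONE. 7 tokens: [NUM, STR, NUM, STR, ID, EQ, NUM]

Answer: NUM STR NUM STR ID EQ NUM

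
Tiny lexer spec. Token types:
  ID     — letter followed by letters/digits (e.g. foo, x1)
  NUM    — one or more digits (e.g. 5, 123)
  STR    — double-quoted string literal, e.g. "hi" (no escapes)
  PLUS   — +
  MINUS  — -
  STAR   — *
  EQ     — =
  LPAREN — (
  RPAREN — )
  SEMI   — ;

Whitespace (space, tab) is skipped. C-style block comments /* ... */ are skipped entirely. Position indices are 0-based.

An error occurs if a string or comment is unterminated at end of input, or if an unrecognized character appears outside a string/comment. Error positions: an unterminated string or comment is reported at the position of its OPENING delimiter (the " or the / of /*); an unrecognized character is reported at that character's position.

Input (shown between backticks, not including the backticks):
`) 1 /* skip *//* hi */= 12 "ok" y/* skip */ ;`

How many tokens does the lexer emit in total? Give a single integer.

pos=0: emit RPAREN ')'
pos=2: emit NUM '1' (now at pos=3)
pos=4: enter COMMENT mode (saw '/*')
exit COMMENT mode (now at pos=14)
pos=14: enter COMMENT mode (saw '/*')
exit COMMENT mode (now at pos=22)
pos=22: emit EQ '='
pos=24: emit NUM '12' (now at pos=26)
pos=27: enter STRING mode
pos=27: emit STR "ok" (now at pos=31)
pos=32: emit ID 'y' (now at pos=33)
pos=33: enter COMMENT mode (saw '/*')
exit COMMENT mode (now at pos=43)
pos=44: emit SEMI ';'
DONE. 7 tokens: [RPAREN, NUM, EQ, NUM, STR, ID, SEMI]

Answer: 7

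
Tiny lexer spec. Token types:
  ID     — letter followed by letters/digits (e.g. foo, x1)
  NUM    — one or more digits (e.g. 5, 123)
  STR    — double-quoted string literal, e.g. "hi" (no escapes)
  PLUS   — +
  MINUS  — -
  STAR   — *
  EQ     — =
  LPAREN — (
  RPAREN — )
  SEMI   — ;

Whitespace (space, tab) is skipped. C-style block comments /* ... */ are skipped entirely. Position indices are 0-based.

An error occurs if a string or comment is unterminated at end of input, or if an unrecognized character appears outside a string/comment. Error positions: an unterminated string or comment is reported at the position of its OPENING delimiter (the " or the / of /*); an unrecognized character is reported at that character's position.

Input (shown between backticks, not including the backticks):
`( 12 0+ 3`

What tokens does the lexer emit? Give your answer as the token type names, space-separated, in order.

pos=0: emit LPAREN '('
pos=2: emit NUM '12' (now at pos=4)
pos=5: emit NUM '0' (now at pos=6)
pos=6: emit PLUS '+'
pos=8: emit NUM '3' (now at pos=9)
DONE. 5 tokens: [LPAREN, NUM, NUM, PLUS, NUM]

Answer: LPAREN NUM NUM PLUS NUM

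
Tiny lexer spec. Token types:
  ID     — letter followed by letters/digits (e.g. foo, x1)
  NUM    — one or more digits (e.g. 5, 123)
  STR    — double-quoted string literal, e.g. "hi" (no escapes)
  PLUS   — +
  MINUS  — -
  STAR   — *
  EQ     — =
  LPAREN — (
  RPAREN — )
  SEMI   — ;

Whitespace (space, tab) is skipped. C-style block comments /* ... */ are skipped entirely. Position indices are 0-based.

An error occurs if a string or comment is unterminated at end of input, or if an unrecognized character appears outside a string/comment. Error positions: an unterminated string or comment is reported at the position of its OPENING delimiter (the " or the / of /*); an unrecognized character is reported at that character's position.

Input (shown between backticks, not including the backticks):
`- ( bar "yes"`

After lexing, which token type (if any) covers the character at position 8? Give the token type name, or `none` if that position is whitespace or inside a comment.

pos=0: emit MINUS '-'
pos=2: emit LPAREN '('
pos=4: emit ID 'bar' (now at pos=7)
pos=8: enter STRING mode
pos=8: emit STR "yes" (now at pos=13)
DONE. 4 tokens: [MINUS, LPAREN, ID, STR]
Position 8: char is '"' -> STR

Answer: STR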